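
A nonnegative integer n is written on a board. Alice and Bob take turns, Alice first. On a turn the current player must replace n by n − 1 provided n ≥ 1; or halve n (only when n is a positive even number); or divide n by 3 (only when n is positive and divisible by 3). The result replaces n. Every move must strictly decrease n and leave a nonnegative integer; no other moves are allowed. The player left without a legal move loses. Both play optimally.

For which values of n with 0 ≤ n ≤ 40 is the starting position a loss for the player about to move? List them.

0, 2, 5, 7, 9, 11, 13, 16, 19, 23, 25, 28, 30, 34, 36, 40

Work bottom-up. With no move the player to move loses. Otherwise the position is W if at least one move leads to an L position for the opponent, and L if every move leads to a W.
n=0: no move → L
n=1: W (go to 0, an L position)
n=2: L (sole option 1(W) is W)
n=3: W (go to 2, an L position)
n=4: W (go to 2, an L position)
n=5: L (sole option 4(W) is W)
n=6: W (go to 2, an L position)
n=7: L (sole option 6(W) is W)
n=8: W (go to 7, an L position)
n=9: L (options 3(W), 8(W) are all W)
n=10: W (go to 5, an L position)
n=11: L (sole option 10(W) is W)
n=12: W (go to 11, an L position)
n=13: L (sole option 12(W) is W)
n=14: W (go to 7, an L position)
n=15: W (go to 5, an L position)
n=16: L (options 8(W), 15(W) are all W)
n=17: W (go to 16, an L position)
n=18: W (go to 9, an L position)
n=19: L (sole option 18(W) is W)
n=20: W (go to 19, an L position)
n=21: W (go to 7, an L position)
n=22: W (go to 11, an L position)
n=23: L (sole option 22(W) is W)
n=24: W (go to 23, an L position)
n=25: L (sole option 24(W) is W)
n=26: W (go to 13, an L position)
n=27: W (go to 9, an L position)
n=28: L (options 14(W), 27(W) are all W)
n=29: W (go to 28, an L position)
n=30: L (options 10(W), 15(W), 29(W) are all W)
n=31: W (go to 30, an L position)
n=32: W (go to 16, an L position)
n=33: W (go to 11, an L position)
n=34: L (options 17(W), 33(W) are all W)
n=35: W (go to 34, an L position)
n=36: L (options 12(W), 18(W), 35(W) are all W)
n=37: W (go to 36, an L position)
n=38: W (go to 19, an L position)
n=39: W (go to 13, an L position)
n=40: L (options 20(W), 39(W) are all W)
Reading off the rows marked L gives the requested list; there are 16 such values of n.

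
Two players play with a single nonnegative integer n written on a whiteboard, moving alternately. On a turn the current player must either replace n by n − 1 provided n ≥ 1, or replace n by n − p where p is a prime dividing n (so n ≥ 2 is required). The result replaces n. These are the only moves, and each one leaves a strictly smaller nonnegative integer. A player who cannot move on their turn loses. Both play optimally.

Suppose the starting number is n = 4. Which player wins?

The second player wins.

Use the standard recursion: the mover loses at a terminal position; elsewhere, the mover wins exactly when some move hands the opponent an L position.
n=0: no move → L
n=1: W (go to 0, an L position)
n=2: W (go to 0, an L position)
n=3: W (go to 0, an L position)
n=4: L (options 2(W), 3(W) are all W)
The starting position 4 is L: whatever the player to move does, the opponent receives a W position.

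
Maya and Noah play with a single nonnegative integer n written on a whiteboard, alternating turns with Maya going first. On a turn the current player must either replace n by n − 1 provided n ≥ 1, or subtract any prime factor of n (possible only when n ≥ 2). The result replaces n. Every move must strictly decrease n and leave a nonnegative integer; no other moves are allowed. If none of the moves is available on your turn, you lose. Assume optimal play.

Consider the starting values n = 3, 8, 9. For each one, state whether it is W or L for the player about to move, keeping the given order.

3: W, 8: L, 9: W

Use the standard recursion: the mover loses at a terminal position; elsewhere, the mover wins exactly when some move hands the opponent an L position.
n=0: no move → L
n=1: can move to 0, which is L ⇒ W
n=2: can move to 0, which is L ⇒ W
n=3: can move to 0, which is L ⇒ W
n=4: moves to 2(W), 3(W); every one is W ⇒ L
n=5: can move to 0, which is L ⇒ W
n=6: can move to 4, which is L ⇒ W
n=7: can move to 0, which is L ⇒ W
n=8: moves to 6(W), 7(W); every one is W ⇒ L
n=9: can move to 8, which is L ⇒ W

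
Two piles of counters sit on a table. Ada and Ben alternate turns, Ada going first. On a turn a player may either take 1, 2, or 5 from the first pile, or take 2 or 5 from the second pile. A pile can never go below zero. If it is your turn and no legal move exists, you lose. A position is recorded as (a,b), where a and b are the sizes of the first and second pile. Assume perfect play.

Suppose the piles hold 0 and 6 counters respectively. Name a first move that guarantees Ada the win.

Move to (0,4).

Build the W/L table. Terminal = L. A non-terminal position is W if it has a move to some L; otherwise it is L.
No move ever increases a pile, so every position that can arise here has a ≤ 0 and b ≤ 6; it is enough to label the cells with 0 ≤ a ≤ 0 and 0 ≤ b ≤ 6.
Every move lowers a or b (never raises either), so fill the grid row by row in increasing a, and left to right within a row: each cell's successors are then already labelled.
      b=0  b=1  b=2  b=3  b=4  b=5  b=6
a=0:    L    L    W    W    L    W    W
Cells with no legal move (terminal, hence L): (0,0), (0,1).
The remaining L cells, each justified by listing all of its moves:
(0,4): L (sole option (0,2)(W) is W)
Every other cell has at least one move into one of the L cells above, so it is W.
From (0,6), the L positions reachable in one move are: (0,4), (0,1). Any move reaching one of these is winning.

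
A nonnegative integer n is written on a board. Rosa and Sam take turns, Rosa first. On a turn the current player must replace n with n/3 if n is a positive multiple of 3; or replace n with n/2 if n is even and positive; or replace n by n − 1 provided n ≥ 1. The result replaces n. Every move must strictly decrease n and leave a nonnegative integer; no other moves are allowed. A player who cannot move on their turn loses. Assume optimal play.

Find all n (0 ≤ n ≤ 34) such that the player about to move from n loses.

0, 2, 5, 7, 9, 11, 13, 16, 19, 23, 25, 28, 30, 34

Classify positions by backward induction: terminal positions (no move available) are L. From any other position, the mover wins iff some move reaches an L.
n=0: no move → L
n=1: W (go to 0, an L position)
n=2: L (sole option 1(W) is W)
n=3: W (go to 2, an L position)
n=4: W (go to 2, an L position)
n=5: L (sole option 4(W) is W)
n=6: W (go to 2, an L position)
n=7: L (sole option 6(W) is W)
n=8: W (go to 7, an L position)
n=9: L (options 3(W), 8(W) are all W)
n=10: W (go to 5, an L position)
n=11: L (sole option 10(W) is W)
n=12: W (go to 11, an L position)
n=13: L (sole option 12(W) is W)
n=14: W (go to 7, an L position)
n=15: W (go to 5, an L position)
n=16: L (options 8(W), 15(W) are all W)
n=17: W (go to 16, an L position)
n=18: W (go to 9, an L position)
n=19: L (sole option 18(W) is W)
n=20: W (go to 19, an L position)
n=21: W (go to 7, an L position)
n=22: W (go to 11, an L position)
n=23: L (sole option 22(W) is W)
n=24: W (go to 23, an L position)
n=25: L (sole option 24(W) is W)
n=26: W (go to 13, an L position)
n=27: W (go to 9, an L position)
n=28: L (options 14(W), 27(W) are all W)
n=29: W (go to 28, an L position)
n=30: L (options 10(W), 15(W), 29(W) are all W)
n=31: W (go to 30, an L position)
n=32: W (go to 16, an L position)
n=33: W (go to 11, an L position)
n=34: L (options 17(W), 33(W) are all W)
The losing starting values of n are exactly the entries labelled L in this table (14 of them).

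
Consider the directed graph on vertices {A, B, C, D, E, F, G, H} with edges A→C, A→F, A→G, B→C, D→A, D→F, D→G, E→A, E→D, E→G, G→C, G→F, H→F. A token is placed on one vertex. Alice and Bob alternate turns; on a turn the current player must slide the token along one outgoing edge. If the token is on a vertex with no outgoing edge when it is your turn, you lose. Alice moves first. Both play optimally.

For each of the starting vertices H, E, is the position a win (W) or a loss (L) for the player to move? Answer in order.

H: W, E: L

Work bottom-up. With no move the player to move loses. Otherwise the position is W if at least one move leads to an L position for the opponent, and L if every move leads to a W.
Every edge goes from a vertex to one that appears earlier in the order F, C, G, H, A, B, D, E, so processing vertices in that order labels each vertex after all of its successors.
F: no outgoing edge → L
C: no outgoing edge → L
G: W (go to C, an L position)
H: W (go to F, an L position)
A: W (go to C, an L position)
B: W (go to C, an L position)
D: W (go to F, an L position)
E: L (options D(W), A(W), G(W) are all W)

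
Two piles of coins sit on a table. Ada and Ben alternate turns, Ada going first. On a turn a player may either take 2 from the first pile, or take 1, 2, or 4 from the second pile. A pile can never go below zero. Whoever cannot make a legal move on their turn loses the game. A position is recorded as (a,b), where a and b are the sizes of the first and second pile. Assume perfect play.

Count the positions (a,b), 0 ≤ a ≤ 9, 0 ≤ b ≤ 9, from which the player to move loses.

36

Use the standard recursion: the mover loses at a terminal position; elsewhere, the mover wins exactly when some move hands the opponent an L position.
Every move lowers a or b (never raises either), so fill the grid row by row in increasing a, and left to right within a row: each cell's successors are then already labelled.
      b=0  b=1  b=2  b=3  b=4  b=5  b=6  b=7  b=8  b=9
a=0:    L    W    W    L    W    W    L    W    W    L
a=1:    L    W    W    L    W    W    L    W    W    L
a=2:    W    L    W    W    L    W    W    L    W    W
a=3:    W    L    W    W    L    W    W    L    W    W
a=4:    L    W    W    L    W    W    L    W    W    L
a=5:    L    W    W    L    W    W    L    W    W    L
a=6:    W    L    W    W    L    W    W    L    W    W
a=7:    W    L    W    W    L    W    W    L    W    W
a=8:    L    W    W    L    W    W    L    W    W    L
a=9:    L    W    W    L    W    W    L    W    W    L
Cells with no legal move (terminal, hence L): (0,0), (1,0).
The remaining L cells, each justified by listing all of its moves:
(0,3): moves to (0,2)(W), (0,1)(W); every one is W ⇒ L
(0,6): moves to (0,5)(W), (0,4)(W), (0,2)(W); every one is W ⇒ L
(0,9): moves to (0,8)(W), (0,7)(W), (0,5)(W); every one is W ⇒ L
(1,3): moves to (1,2)(W), (1,1)(W); every one is W ⇒ L
(1,6): moves to (1,5)(W), (1,4)(W), (1,2)(W); every one is W ⇒ L
(1,9): moves to (1,8)(W), (1,7)(W), (1,5)(W); every one is W ⇒ L
(2,1): moves to (0,1)(W), (2,0)(W); every one is W ⇒ L
(2,4): moves to (0,4)(W), (2,3)(W), (2,2)(W), (2,0)(W); every one is W ⇒ L
(2,7): moves to (0,7)(W), (2,6)(W), (2,5)(W), (2,3)(W); every one is W ⇒ L
(3,1): moves to (1,1)(W), (3,0)(W); every one is W ⇒ L
(3,4): moves to (1,4)(W), (3,3)(W), (3,2)(W), (3,0)(W); every one is W ⇒ L
(3,7): moves to (1,7)(W), (3,6)(W), (3,5)(W), (3,3)(W); every one is W ⇒ L
(4,0): the only move is to (2,0)(W), a W ⇒ L
(4,3): moves to (2,3)(W), (4,2)(W), (4,1)(W); every one is W ⇒ L
(4,6): moves to (2,6)(W), (4,5)(W), (4,4)(W), (4,2)(W); every one is W ⇒ L
(4,9): moves to (2,9)(W), (4,8)(W), (4,7)(W), (4,5)(W); every one is W ⇒ L
(5,0): the only move is to (3,0)(W), a W ⇒ L
(5,3): moves to (3,3)(W), (5,2)(W), (5,1)(W); every one is W ⇒ L
(5,6): moves to (3,6)(W), (5,5)(W), (5,4)(W), (5,2)(W); every one is W ⇒ L
(5,9): moves to (3,9)(W), (5,8)(W), (5,7)(W), (5,5)(W); every one is W ⇒ L
(6,1): moves to (4,1)(W), (6,0)(W); every one is W ⇒ L
(6,4): moves to (4,4)(W), (6,3)(W), (6,2)(W), (6,0)(W); every one is W ⇒ L
(6,7): moves to (4,7)(W), (6,6)(W), (6,5)(W), (6,3)(W); every one is W ⇒ L
(7,1): moves to (5,1)(W), (7,0)(W); every one is W ⇒ L
(7,4): moves to (5,4)(W), (7,3)(W), (7,2)(W), (7,0)(W); every one is W ⇒ L
(7,7): moves to (5,7)(W), (7,6)(W), (7,5)(W), (7,3)(W); every one is W ⇒ L
(8,0): the only move is to (6,0)(W), a W ⇒ L
(8,3): moves to (6,3)(W), (8,2)(W), (8,1)(W); every one is W ⇒ L
(8,6): moves to (6,6)(W), (8,5)(W), (8,4)(W), (8,2)(W); every one is W ⇒ L
(8,9): moves to (6,9)(W), (8,8)(W), (8,7)(W), (8,5)(W); every one is W ⇒ L
(9,0): the only move is to (7,0)(W), a W ⇒ L
(9,3): moves to (7,3)(W), (9,2)(W), (9,1)(W); every one is W ⇒ L
(9,6): moves to (7,6)(W), (9,5)(W), (9,4)(W), (9,2)(W); every one is W ⇒ L
(9,9): moves to (7,9)(W), (9,8)(W), (9,7)(W), (9,5)(W); every one is W ⇒ L
Every other cell has at least one move into one of the L cells above, so it is W.
L cells per row: a=0: 4, a=1: 4, a=2: 3, a=3: 3, a=4: 4, a=5: 4, a=6: 3, a=7: 3, a=8: 4, a=9: 4; total 36.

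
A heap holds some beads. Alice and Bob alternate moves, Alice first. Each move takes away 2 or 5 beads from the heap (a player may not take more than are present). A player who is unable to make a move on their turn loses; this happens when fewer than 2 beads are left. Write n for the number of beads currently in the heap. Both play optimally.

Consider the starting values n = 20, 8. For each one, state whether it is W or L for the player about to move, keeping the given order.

20: W, 8: L

Classify positions by backward induction: terminal positions (no move available) are L. From any other position, the mover wins iff some move reaches an L.
n=0: no move → L
n=1: no move → L
n=2: →0(L), so W
n=3: →1(L), so W
n=4: →2(W) only, which is W, so L
n=5: →0(L), so W
n=6: →4(L), so W
n=7: →5(W), 2(W) — all W, so L
n=8: →6(W), 3(W) — all W, so L
n=9: →7(L), so W
n=10: →8(L), so W
n=11: →9(W), 6(W) — all W, so L
n=12: →7(L), so W
n=13: →11(L), so W
n=14: →12(W), 9(W) — all W, so L
n=15: →13(W), 10(W) — all W, so L
n=16: →14(L), so W
n=17: →15(L), so W
n=18: →16(W), 13(W) — all W, so L
n=19: →14(L), so W
n=20: →18(L), so W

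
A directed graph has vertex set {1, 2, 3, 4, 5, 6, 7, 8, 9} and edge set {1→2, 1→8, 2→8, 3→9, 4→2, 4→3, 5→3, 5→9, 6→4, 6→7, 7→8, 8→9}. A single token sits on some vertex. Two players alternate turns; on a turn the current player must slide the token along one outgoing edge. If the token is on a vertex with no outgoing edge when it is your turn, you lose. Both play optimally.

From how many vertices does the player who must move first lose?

Label each position W (a win for the player to move) or L (a loss). A position with no legal move is L; any other position is W exactly when some move reaches an L, and L when every move reaches a W.
Every edge goes from a vertex to one that appears earlier in the order 9, 3, 5, 8, 2, 1, 7, 4, 6, so processing vertices in that order labels each vertex after all of its successors.
9: no outgoing edge → L
3: →9(L), so W
5: →9(L), so W
8: →9(L), so W
2: →8(W) only, which is W, so L
1: →2(L), so W
7: →8(W) only, which is W, so L
4: →2(L), so W
6: →7(L), so W
The L vertices are 2, 7, 9; that is 3 in all.

3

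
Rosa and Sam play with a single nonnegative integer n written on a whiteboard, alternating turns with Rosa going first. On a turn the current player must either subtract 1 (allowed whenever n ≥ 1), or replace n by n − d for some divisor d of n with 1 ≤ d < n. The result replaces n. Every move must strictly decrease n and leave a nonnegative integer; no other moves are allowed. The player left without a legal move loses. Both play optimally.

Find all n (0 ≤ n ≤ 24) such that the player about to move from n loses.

Compute win/loss labels from the base case upward. A position with no move is L. Any other position is W if it can reach an L in one move, else L.
n=0: no move → L
n=1: can move to 0, which is L ⇒ W
n=2: the only move is to 1(W), a W ⇒ L
n=3: can move to 2, which is L ⇒ W
n=4: can move to 2, which is L ⇒ W
n=5: the only move is to 4(W), a W ⇒ L
n=6: can move to 5, which is L ⇒ W
n=7: the only move is to 6(W), a W ⇒ L
n=8: can move to 7, which is L ⇒ W
n=9: moves to 6(W), 8(W); every one is W ⇒ L
n=10: can move to 5, which is L ⇒ W
n=11: the only move is to 10(W), a W ⇒ L
n=12: can move to 9, which is L ⇒ W
n=13: the only move is to 12(W), a W ⇒ L
n=14: can move to 7, which is L ⇒ W
n=15: moves to 10(W), 12(W), 14(W); every one is W ⇒ L
n=16: can move to 15, which is L ⇒ W
n=17: the only move is to 16(W), a W ⇒ L
n=18: can move to 9, which is L ⇒ W
n=19: the only move is to 18(W), a W ⇒ L
n=20: can move to 15, which is L ⇒ W
n=21: moves to 14(W), 18(W), 20(W); every one is W ⇒ L
n=22: can move to 11, which is L ⇒ W
n=23: the only move is to 22(W), a W ⇒ L
n=24: can move to 21, which is L ⇒ W
The losing starting values of n are exactly the entries labelled L in this table (12 of them).

0, 2, 5, 7, 9, 11, 13, 15, 17, 19, 21, 23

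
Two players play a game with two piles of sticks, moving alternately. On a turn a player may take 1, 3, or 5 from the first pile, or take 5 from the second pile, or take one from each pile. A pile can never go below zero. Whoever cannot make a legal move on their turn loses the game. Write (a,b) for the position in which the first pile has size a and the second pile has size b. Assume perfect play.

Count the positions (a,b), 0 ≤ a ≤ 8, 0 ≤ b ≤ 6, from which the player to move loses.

Label each position W (a win for the player to move) or L (a loss). A position with no legal move is L; any other position is W exactly when some move reaches an L, and L when every move reaches a W.
Every move lowers a or b (never raises either), so fill the grid row by row in increasing a, and left to right within a row: each cell's successors are then already labelled.
      b=0  b=1  b=2  b=3  b=4  b=5  b=6
a=0:    L    L    L    L    L    W    W
a=1:    W    W    W    W    W    W    L
a=2:    L    L    L    L    L    W    W
a=3:    W    W    W    W    W    W    L
a=4:    L    L    L    L    L    W    W
a=5:    W    W    W    W    W    W    L
a=6:    L    L    L    L    L    W    W
a=7:    W    W    W    W    W    W    L
a=8:    L    L    L    L    L    W    W
Cells with no legal move (terminal, hence L): (0,0), (0,1), (0,2), (0,3), (0,4).
The remaining L cells, each justified by listing all of its moves:
(1,6): →(0,6)(W), (1,1)(W), (0,5)(W) — all W, so L
(2,0): →(1,0)(W) only, which is W, so L
(2,1): →(1,1)(W), (1,0)(W) — all W, so L
(2,2): →(1,2)(W), (1,1)(W) — all W, so L
(2,3): →(1,3)(W), (1,2)(W) — all W, so L
(2,4): →(1,4)(W), (1,3)(W) — all W, so L
(3,6): →(2,6)(W), (0,6)(W), (3,1)(W), (2,5)(W) — all W, so L
(4,0): →(3,0)(W), (1,0)(W) — all W, so L
(4,1): →(3,1)(W), (1,1)(W), (3,0)(W) — all W, so L
(4,2): →(3,2)(W), (1,2)(W), (3,1)(W) — all W, so L
(4,3): →(3,3)(W), (1,3)(W), (3,2)(W) — all W, so L
(4,4): →(3,4)(W), (1,4)(W), (3,3)(W) — all W, so L
(5,6): →(4,6)(W), (2,6)(W), (0,6)(W), (5,1)(W), (4,5)(W) — all W, so L
(6,0): →(5,0)(W), (3,0)(W), (1,0)(W) — all W, so L
(6,1): →(5,1)(W), (3,1)(W), (1,1)(W), (5,0)(W) — all W, so L
(6,2): →(5,2)(W), (3,2)(W), (1,2)(W), (5,1)(W) — all W, so L
(6,3): →(5,3)(W), (3,3)(W), (1,3)(W), (5,2)(W) — all W, so L
(6,4): →(5,4)(W), (3,4)(W), (1,4)(W), (5,3)(W) — all W, so L
(7,6): →(6,6)(W), (4,6)(W), (2,6)(W), (7,1)(W), (6,5)(W) — all W, so L
(8,0): →(7,0)(W), (5,0)(W), (3,0)(W) — all W, so L
(8,1): →(7,1)(W), (5,1)(W), (3,1)(W), (7,0)(W) — all W, so L
(8,2): →(7,2)(W), (5,2)(W), (3,2)(W), (7,1)(W) — all W, so L
(8,3): →(7,3)(W), (5,3)(W), (3,3)(W), (7,2)(W) — all W, so L
(8,4): →(7,4)(W), (5,4)(W), (3,4)(W), (7,3)(W) — all W, so L
Every other cell has at least one move into one of the L cells above, so it is W.
L cells per row: a=0: 5, a=1: 1, a=2: 5, a=3: 1, a=4: 5, a=5: 1, a=6: 5, a=7: 1, a=8: 5; total 29.

29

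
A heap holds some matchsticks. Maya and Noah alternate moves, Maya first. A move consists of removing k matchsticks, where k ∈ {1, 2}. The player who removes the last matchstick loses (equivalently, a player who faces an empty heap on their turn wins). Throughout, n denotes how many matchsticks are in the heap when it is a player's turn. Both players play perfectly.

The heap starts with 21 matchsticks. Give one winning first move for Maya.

Remove 2, leaving 19.

Label each position W (a win for the player to move) or L (a loss). A position with no legal move is W; any other position is W exactly when some move reaches an L, and L when every move reaches a W.
n=0: no move; the opponent has just taken the last matchstick and therefore loses → W
n=1: →0(W) only, which is W, so L
n=2: →1(L), so W
n=3: →1(L), so W
n=4: →3(W), 2(W) — all W, so L
n=5: →4(L), so W
n=6: →4(L), so W
n=7: →6(W), 5(W) — all W, so L
n=8: →7(L), so W
n=9: →7(L), so W
n=10: →9(W), 8(W) — all W, so L
n=11: →10(L), so W
n=12: →10(L), so W
n=13: →12(W), 11(W) — all W, so L
n=14: →13(L), so W
n=15: →13(L), so W
n=16: →15(W), 14(W) — all W, so L
n=17: →16(L), so W
n=18: →16(L), so W
n=19: →18(W), 17(W) — all W, so L
n=20: →19(L), so W
n=21: →19(L), so W
From 21, the L positions reachable in one move are: 19.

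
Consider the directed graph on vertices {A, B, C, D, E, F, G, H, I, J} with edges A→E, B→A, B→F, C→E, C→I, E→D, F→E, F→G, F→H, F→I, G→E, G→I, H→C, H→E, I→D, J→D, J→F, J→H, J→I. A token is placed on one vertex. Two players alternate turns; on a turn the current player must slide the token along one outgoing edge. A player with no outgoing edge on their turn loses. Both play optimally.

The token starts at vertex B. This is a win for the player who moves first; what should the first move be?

Build the W/L table. Terminal = L. A non-terminal position is W if it has a move to some L; otherwise it is L.
Every edge goes from a vertex to one that appears earlier in the order D, E, I, G, A, C, H, F, J, B, so processing vertices in that order labels each vertex after all of its successors.
D: no outgoing edge → L
E: can move to D, which is L ⇒ W
I: can move to D, which is L ⇒ W
G: moves to I(W), E(W); every one is W ⇒ L
A: the only move is to E(W), a W ⇒ L
C: moves to I(W), E(W); every one is W ⇒ L
H: can move to C, which is L ⇒ W
F: can move to G, which is L ⇒ W
J: can move to D, which is L ⇒ W
B: can move to A, which is L ⇒ W
From B, the L positions reachable in one move are: A.

Move to A.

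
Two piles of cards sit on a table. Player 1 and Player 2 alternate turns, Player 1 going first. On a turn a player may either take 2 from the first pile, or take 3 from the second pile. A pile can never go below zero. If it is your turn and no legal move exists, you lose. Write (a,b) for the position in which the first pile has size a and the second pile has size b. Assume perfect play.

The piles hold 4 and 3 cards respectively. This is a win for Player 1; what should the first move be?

Compute win/loss labels from the base case upward. A position with no move is L. Any other position is W if it can reach an L in one move, else L.
No move ever increases a pile, so every position that can arise here has a ≤ 4 and b ≤ 3; it is enough to label the cells with 0 ≤ a ≤ 4 and 0 ≤ b ≤ 3.
Every move lowers a or b (never raises either), so fill the grid row by row in increasing a, and left to right within a row: each cell's successors are then already labelled.
      b=0  b=1  b=2  b=3
a=0:    L    L    L    W
a=1:    L    L    L    W
a=2:    W    W    W    L
a=3:    W    W    W    L
a=4:    L    L    L    W
Cells with no legal move (terminal, hence L): (0,0), (0,1), (0,2), (1,0), (1,1), (1,2).
The remaining L cells, each justified by listing all of its moves:
(2,3): only reaches (0,3)(W), (2,0)(W), all W → L
(3,3): only reaches (1,3)(W), (3,0)(W), all W → L
(4,0): only reaches (2,0)(W), which is W → L
(4,1): only reaches (2,1)(W), which is W → L
(4,2): only reaches (2,2)(W), which is W → L
Every other cell has at least one move into one of the L cells above, so it is W.
From (4,3), the L positions reachable in one move are: (2,3), (4,0). Any move reaching one of these is winning.

Move to (2,3).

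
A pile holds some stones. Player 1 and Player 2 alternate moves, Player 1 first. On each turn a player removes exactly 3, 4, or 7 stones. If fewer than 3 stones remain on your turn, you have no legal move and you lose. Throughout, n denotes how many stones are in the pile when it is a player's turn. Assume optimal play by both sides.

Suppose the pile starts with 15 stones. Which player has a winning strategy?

Build the W/L table. Terminal = L. A non-terminal position is W if it has a move to some L; otherwise it is L.
n=0: no move → L
n=1: no move → L
n=2: no move → L
n=3: reaches L-position 0 → W
n=4: reaches L-position 1 → W
n=5: reaches L-position 2 → W
n=6: reaches L-position 2 → W
n=7: reaches L-position 0 → W
n=8: reaches L-position 1 → W
n=9: reaches L-position 2 → W
n=10: only reaches 7(W), 6(W), 3(W), all W → L
n=11: only reaches 8(W), 7(W), 4(W), all W → L
n=12: only reaches 9(W), 8(W), 5(W), all W → L
n=13: reaches L-position 10 → W
n=14: reaches L-position 11 → W
n=15: reaches L-position 12 → W
The starting position 15 is W: Player 1 should remove 3, leaving 12, handing over an L position.

Player 1 wins.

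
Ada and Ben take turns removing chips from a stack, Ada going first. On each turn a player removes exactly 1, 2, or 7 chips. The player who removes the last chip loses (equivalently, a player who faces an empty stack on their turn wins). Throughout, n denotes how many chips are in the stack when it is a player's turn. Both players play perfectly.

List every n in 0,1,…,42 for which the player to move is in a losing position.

1, 4, 7, 10, 13, 16, 19, 22, 25, 28, 31, 34, 37, 40

Use the standard recursion: the mover wins at a terminal position; elsewhere, the mover wins exactly when some move hands the opponent an L position.
n=0: no move; the opponent has just taken the last chip and therefore loses → W
n=1: only reaches 0(W), which is W → L
n=2: reaches L-position 1 → W
n=3: reaches L-position 1 → W
n=4: only reaches 3(W), 2(W), all W → L
n=5: reaches L-position 4 → W
n=6: reaches L-position 4 → W
n=7: only reaches 6(W), 5(W), 0(W), all W → L
n=8: reaches L-position 7 → W
n=9: reaches L-position 7 → W
n=10: only reaches 9(W), 8(W), 3(W), all W → L
n=11: reaches L-position 10 → W
n=12: reaches L-position 10 → W
n=13: only reaches 12(W), 11(W), 6(W), all W → L
n=14: reaches L-position 13 → W
n=15: reaches L-position 13 → W
n=16: only reaches 15(W), 14(W), 9(W), all W → L
n=17: reaches L-position 16 → W
n=18: reaches L-position 16 → W
n=19: only reaches 18(W), 17(W), 12(W), all W → L
n=20: reaches L-position 19 → W
n=21: reaches L-position 19 → W
n=22: only reaches 21(W), 20(W), 15(W), all W → L
n=23: reaches L-position 22 → W
n=24: reaches L-position 22 → W
n=25: only reaches 24(W), 23(W), 18(W), all W → L
n=26: reaches L-position 25 → W
n=27: reaches L-position 25 → W
n=28: only reaches 27(W), 26(W), 21(W), all W → L
n=29: reaches L-position 28 → W
n=30: reaches L-position 28 → W
n=31: only reaches 30(W), 29(W), 24(W), all W → L
n=32: reaches L-position 31 → W
n=33: reaches L-position 31 → W
n=34: only reaches 33(W), 32(W), 27(W), all W → L
n=35: reaches L-position 34 → W
n=36: reaches L-position 34 → W
n=37: only reaches 36(W), 35(W), 30(W), all W → L
n=38: reaches L-position 37 → W
n=39: reaches L-position 37 → W
n=40: only reaches 39(W), 38(W), 33(W), all W → L
n=41: reaches L-position 40 → W
n=42: reaches L-position 40 → W
The losing starting values of n are exactly the entries labelled L in this table (14 of them).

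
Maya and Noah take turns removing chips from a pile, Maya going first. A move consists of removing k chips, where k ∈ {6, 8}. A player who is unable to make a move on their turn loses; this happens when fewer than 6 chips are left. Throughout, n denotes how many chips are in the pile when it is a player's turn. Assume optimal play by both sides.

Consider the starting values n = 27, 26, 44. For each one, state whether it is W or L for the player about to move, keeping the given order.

Work bottom-up. With no move the player to move loses. Otherwise the position is W if at least one move leads to an L position for the opponent, and L if every move leads to a W.
n=0: no move → L
n=1: no move → L
n=2: no move → L
n=3: no move → L
n=4: no move → L
n=5: no move → L
n=6: reaches L-position 0 → W
n=7: reaches L-position 1 → W
n=8: reaches L-position 2 → W
n=9: reaches L-position 3 → W
n=10: reaches L-position 4 → W
n=11: reaches L-position 5 → W
n=12: reaches L-position 4 → W
n=13: reaches L-position 5 → W
n=14: only reaches 8(W), 6(W), all W → L
n=15: only reaches 9(W), 7(W), all W → L
n=16: only reaches 10(W), 8(W), all W → L
n=17: only reaches 11(W), 9(W), all W → L
n=18: only reaches 12(W), 10(W), all W → L
n=19: only reaches 13(W), 11(W), all W → L
n=20: reaches L-position 14 → W
n=21: reaches L-position 15 → W
n=22: reaches L-position 16 → W
n=23: reaches L-position 17 → W
n=24: reaches L-position 18 → W
n=25: reaches L-position 19 → W
n=26: reaches L-position 18 → W
n=27: reaches L-position 19 → W
n=28: only reaches 22(W), 20(W), all W → L
n=29: only reaches 23(W), 21(W), all W → L
n=30: only reaches 24(W), 22(W), all W → L
n=31: only reaches 25(W), 23(W), all W → L
n=32: only reaches 26(W), 24(W), all W → L
n=33: only reaches 27(W), 25(W), all W → L
n=34: reaches L-position 28 → W
n=35: reaches L-position 29 → W
n=36: reaches L-position 30 → W
n=37: reaches L-position 31 → W
n=38: reaches L-position 32 → W
n=39: reaches L-position 33 → W
n=40: reaches L-position 32 → W
n=41: reaches L-position 33 → W
n=42: only reaches 36(W), 34(W), all W → L
n=43: only reaches 37(W), 35(W), all W → L
n=44: only reaches 38(W), 36(W), all W → L

27: W, 26: W, 44: L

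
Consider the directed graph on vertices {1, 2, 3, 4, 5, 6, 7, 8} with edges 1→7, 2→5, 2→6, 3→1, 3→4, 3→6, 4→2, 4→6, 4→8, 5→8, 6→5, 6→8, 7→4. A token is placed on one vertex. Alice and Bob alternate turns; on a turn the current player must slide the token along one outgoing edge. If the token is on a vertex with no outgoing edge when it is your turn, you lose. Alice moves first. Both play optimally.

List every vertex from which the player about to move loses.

Classify positions by backward induction: terminal positions (no move available) are L. From any other position, the mover wins iff some move reaches an L.
Every edge goes from a vertex to one that appears earlier in the order 8, 5, 6, 2, 4, 7, 1, 3, so processing vertices in that order labels each vertex after all of its successors.
8: no outgoing edge → L
5: →8(L), so W
6: →8(L), so W
2: →6(W), 5(W) — all W, so L
4: →2(L), so W
7: →4(W) only, which is W, so L
1: →7(L), so W
3: →1(W), 4(W), 6(W) — all W, so L
Reading off the rows marked L gives the requested list; there are 4 such vertices.

2, 3, 7, 8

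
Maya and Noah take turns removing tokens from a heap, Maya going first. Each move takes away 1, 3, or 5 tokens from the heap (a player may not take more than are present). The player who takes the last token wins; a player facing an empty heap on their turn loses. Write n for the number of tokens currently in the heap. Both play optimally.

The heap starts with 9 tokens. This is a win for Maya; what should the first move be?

Remove 1, leaving 8.

Positions with no move are L. A position that does have a move is losing for the player to move precisely when every available move leads to a winning position for the opponent. Fill in the labels:
n=0: no move → L
n=1: reaches L-position 0 → W
n=2: only reaches 1(W), which is W → L
n=3: reaches L-position 2 → W
n=4: only reaches 3(W), 1(W), all W → L
n=5: reaches L-position 4 → W
n=6: only reaches 5(W), 3(W), 1(W), all W → L
n=7: reaches L-position 6 → W
n=8: only reaches 7(W), 5(W), 3(W), all W → L
n=9: reaches L-position 8 → W
From 9, the L positions reachable in one move are: 8, 6, 4. Any move reaching one of these is winning.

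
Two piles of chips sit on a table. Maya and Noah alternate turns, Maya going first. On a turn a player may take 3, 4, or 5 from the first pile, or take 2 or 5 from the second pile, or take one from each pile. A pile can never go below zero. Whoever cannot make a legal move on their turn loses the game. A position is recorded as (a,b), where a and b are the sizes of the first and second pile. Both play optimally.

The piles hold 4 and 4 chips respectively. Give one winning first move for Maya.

Move to (1,4).

Positions with no move are L. A position that does have a move is losing for the player to move precisely when every available move leads to a winning position for the opponent. Fill in the labels:
No move ever increases a pile, so every position that can arise here has a ≤ 4 and b ≤ 4; it is enough to label the cells with 0 ≤ a ≤ 4 and 0 ≤ b ≤ 4.
Every move lowers a or b (never raises either), so fill the grid row by row in increasing a, and left to right within a row: each cell's successors are then already labelled.
      b=0  b=1  b=2  b=3  b=4
a=0:    L    L    W    W    L
a=1:    L    W    W    L    L
a=2:    L    W    W    L    W
a=3:    W    W    L    L    W
a=4:    W    W    L    W    W
Cells with no legal move (terminal, hence L): (0,0), (0,1), (1,0), (2,0).
The remaining L cells, each justified by listing all of its moves:
(0,4): the only move is to (0,2)(W), a W ⇒ L
(1,3): moves to (1,1)(W), (0,2)(W); every one is W ⇒ L
(1,4): moves to (1,2)(W), (0,3)(W); every one is W ⇒ L
(2,3): moves to (2,1)(W), (1,2)(W); every one is W ⇒ L
(3,2): moves to (0,2)(W), (3,0)(W), (2,1)(W); every one is W ⇒ L
(3,3): moves to (0,3)(W), (3,1)(W), (2,2)(W); every one is W ⇒ L
(4,2): moves to (1,2)(W), (0,2)(W), (4,0)(W), (3,1)(W); every one is W ⇒ L
Every other cell has at least one move into one of the L cells above, so it is W.
From (4,4), the L positions reachable in one move are: (1,4), (0,4), (4,2), (3,3). Any move reaching one of these is winning.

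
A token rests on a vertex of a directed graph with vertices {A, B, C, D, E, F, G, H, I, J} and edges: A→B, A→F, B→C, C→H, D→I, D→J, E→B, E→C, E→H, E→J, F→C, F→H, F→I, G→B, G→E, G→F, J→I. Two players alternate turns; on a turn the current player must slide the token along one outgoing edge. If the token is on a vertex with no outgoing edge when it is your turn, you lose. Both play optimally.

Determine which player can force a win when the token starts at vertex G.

The first player wins.

Use the standard recursion: the mover loses at a terminal position; elsewhere, the mover wins exactly when some move hands the opponent an L position.
Every edge goes from a vertex to one that appears earlier in the order H, I, C, F, B, J, E, G, D, A, so processing vertices in that order labels each vertex after all of its successors.
H: no outgoing edge → L
I: no outgoing edge → L
C: →H(L), so W
F: →I(L), so W
B: →C(W) only, which is W, so L
J: →I(L), so W
E: →B(L), so W
G: →B(L), so W
D: →I(L), so W
A: →B(L), so W
From G the player to move can move to B, reaching an L position.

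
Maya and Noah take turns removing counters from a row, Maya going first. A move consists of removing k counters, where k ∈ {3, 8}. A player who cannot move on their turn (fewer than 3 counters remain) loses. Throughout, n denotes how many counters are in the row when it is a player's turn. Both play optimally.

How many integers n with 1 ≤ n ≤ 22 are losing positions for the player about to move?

10

Compute win/loss labels from the base case upward. A position with no move is L. Any other position is W if it can reach an L in one move, else L.
n=0: no move → L
n=1: no move → L
n=2: no move → L
n=3: →0(L), so W
n=4: →1(L), so W
n=5: →2(L), so W
n=6: →3(W) only, which is W, so L
n=7: →4(W) only, which is W, so L
n=8: →0(L), so W
n=9: →6(L), so W
n=10: →7(L), so W
n=11: →8(W), 3(W) — all W, so L
n=12: →9(W), 4(W) — all W, so L
n=13: →10(W), 5(W) — all W, so L
n=14: →11(L), so W
n=15: →12(L), so W
n=16: →13(L), so W
n=17: →14(W), 9(W) — all W, so L
n=18: →15(W), 10(W) — all W, so L
n=19: →11(L), so W
n=20: →17(L), so W
n=21: →18(L), so W
n=22: →19(W), 14(W) — all W, so L
L entries with 1 ≤ n ≤ 22 (n=0 is outside the asked range and is not counted): n = 1, 2, 6, 7, 11, 12, 13, 17, 18, 22; that makes 10.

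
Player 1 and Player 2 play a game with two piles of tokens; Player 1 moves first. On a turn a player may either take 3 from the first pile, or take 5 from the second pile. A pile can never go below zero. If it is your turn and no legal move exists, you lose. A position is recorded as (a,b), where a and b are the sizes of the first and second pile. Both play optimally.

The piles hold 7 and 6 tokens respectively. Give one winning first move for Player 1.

Use the standard recursion: the mover loses at a terminal position; elsewhere, the mover wins exactly when some move hands the opponent an L position.
No move ever increases a pile, so every position that can arise here has a ≤ 7 and b ≤ 6; it is enough to label the cells with 0 ≤ a ≤ 7 and 0 ≤ b ≤ 6.
Every move lowers a or b (never raises either), so fill the grid row by row in increasing a, and left to right within a row: each cell's successors are then already labelled.
      b=0  b=1  b=2  b=3  b=4  b=5  b=6
a=0:    L    L    L    L    L    W    W
a=1:    L    L    L    L    L    W    W
a=2:    L    L    L    L    L    W    W
a=3:    W    W    W    W    W    L    L
a=4:    W    W    W    W    W    L    L
a=5:    W    W    W    W    W    L    L
a=6:    L    L    L    L    L    W    W
a=7:    L    L    L    L    L    W    W
Cells with no legal move (terminal, hence L): (0,0), (0,1), (0,2), (0,3), (0,4), (1,0), (1,1), (1,2), (1,3), (1,4), (2,0), (2,1), (2,2), (2,3), (2,4).
The remaining L cells, each justified by listing all of its moves:
(3,5): L (options (0,5)(W), (3,0)(W) are all W)
(3,6): L (options (0,6)(W), (3,1)(W) are all W)
(4,5): L (options (1,5)(W), (4,0)(W) are all W)
(4,6): L (options (1,6)(W), (4,1)(W) are all W)
(5,5): L (options (2,5)(W), (5,0)(W) are all W)
(5,6): L (options (2,6)(W), (5,1)(W) are all W)
(6,0): L (sole option (3,0)(W) is W)
(6,1): L (sole option (3,1)(W) is W)
(6,2): L (sole option (3,2)(W) is W)
(6,3): L (sole option (3,3)(W) is W)
(6,4): L (sole option (3,4)(W) is W)
(7,0): L (sole option (4,0)(W) is W)
(7,1): L (sole option (4,1)(W) is W)
(7,2): L (sole option (4,2)(W) is W)
(7,3): L (sole option (4,3)(W) is W)
(7,4): L (sole option (4,4)(W) is W)
Every other cell has at least one move into one of the L cells above, so it is W.
From (7,6), the L positions reachable in one move are: (4,6), (7,1). Any move reaching one of these is winning.

Move to (4,6).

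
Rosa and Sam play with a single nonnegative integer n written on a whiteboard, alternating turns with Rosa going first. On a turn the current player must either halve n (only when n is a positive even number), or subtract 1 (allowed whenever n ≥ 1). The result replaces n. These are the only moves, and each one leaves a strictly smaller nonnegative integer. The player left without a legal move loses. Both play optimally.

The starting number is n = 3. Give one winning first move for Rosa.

Build the W/L table. Terminal = L. A non-terminal position is W if it has a move to some L; otherwise it is L.
n=0: no move → L
n=1: W (go to 0, an L position)
n=2: L (sole option 1(W) is W)
n=3: W (go to 2, an L position)
From 3, the L positions reachable in one move are: 2.

Move to 2.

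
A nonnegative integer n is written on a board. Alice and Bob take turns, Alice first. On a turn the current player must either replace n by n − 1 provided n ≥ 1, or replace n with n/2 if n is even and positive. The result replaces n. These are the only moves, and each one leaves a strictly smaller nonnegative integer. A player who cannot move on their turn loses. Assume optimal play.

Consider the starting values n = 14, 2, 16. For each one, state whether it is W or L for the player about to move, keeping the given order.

Work bottom-up. With no move the player to move loses. Otherwise the position is W if at least one move leads to an L position for the opponent, and L if every move leads to a W.
n=0: no move → L
n=1: reaches L-position 0 → W
n=2: only reaches 1(W), which is W → L
n=3: reaches L-position 2 → W
n=4: reaches L-position 2 → W
n=5: only reaches 4(W), which is W → L
n=6: reaches L-position 5 → W
n=7: only reaches 6(W), which is W → L
n=8: reaches L-position 7 → W
n=9: only reaches 8(W), which is W → L
n=10: reaches L-position 5 → W
n=11: only reaches 10(W), which is W → L
n=12: reaches L-position 11 → W
n=13: only reaches 12(W), which is W → L
n=14: reaches L-position 7 → W
n=15: only reaches 14(W), which is W → L
n=16: reaches L-position 15 → W

14: W, 2: L, 16: W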